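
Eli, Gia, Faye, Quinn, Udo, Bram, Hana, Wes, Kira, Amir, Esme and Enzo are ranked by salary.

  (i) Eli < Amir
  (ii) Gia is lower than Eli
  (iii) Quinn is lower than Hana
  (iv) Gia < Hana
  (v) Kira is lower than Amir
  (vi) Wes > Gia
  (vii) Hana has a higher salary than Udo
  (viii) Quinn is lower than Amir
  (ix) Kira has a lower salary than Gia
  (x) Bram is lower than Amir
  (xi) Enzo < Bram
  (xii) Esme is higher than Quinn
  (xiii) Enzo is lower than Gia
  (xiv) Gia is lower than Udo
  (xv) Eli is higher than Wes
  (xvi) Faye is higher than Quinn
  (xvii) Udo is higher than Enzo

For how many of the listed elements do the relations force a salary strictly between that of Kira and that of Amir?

3

Chaining upward from Kira reaches: Gia, Udo, Wes, Eli, Hana.
Chaining downward from Amir reaches: Quinn, Enzo, Gia, Wes, Eli, Bram.
Strictly between Kira and Amir are those in both lists: Gia, Wes, Eli — 3 elements.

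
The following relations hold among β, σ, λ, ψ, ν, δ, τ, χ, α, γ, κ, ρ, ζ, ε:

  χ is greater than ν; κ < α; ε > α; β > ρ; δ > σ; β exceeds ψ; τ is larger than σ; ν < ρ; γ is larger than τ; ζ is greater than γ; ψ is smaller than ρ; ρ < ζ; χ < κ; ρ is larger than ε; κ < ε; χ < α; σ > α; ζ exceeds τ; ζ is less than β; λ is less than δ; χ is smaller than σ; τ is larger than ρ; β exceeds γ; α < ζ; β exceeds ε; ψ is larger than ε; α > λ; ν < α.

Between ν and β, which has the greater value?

Link the given pairs in sequence: ν < χ; χ < κ; κ < ε; ε < ψ; ψ < ρ; ρ < τ; τ < γ; γ < ζ; ζ < β.
Chaining these gives ν < χ < κ < ε < ψ < ρ < τ < γ < ζ < β.
So ν < β; β is the larger of the two.

β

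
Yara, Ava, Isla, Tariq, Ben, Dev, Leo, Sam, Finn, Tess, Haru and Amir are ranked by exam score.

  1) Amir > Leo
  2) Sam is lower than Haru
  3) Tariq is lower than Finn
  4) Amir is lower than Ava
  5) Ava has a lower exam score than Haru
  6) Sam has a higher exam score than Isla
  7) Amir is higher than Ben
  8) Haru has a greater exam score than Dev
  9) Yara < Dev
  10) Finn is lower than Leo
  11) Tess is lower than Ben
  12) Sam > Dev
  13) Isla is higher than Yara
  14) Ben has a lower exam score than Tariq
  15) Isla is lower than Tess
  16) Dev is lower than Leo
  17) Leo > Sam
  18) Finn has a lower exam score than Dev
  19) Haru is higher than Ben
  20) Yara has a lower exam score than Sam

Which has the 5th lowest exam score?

The consecutive relations fix a unique order: Yara < Isla < Tess < Ben < Tariq < Finn < Dev < Sam < Leo < Amir < Ava < Haru.
Counting 5 from the smallest end gives Tariq.

Tariq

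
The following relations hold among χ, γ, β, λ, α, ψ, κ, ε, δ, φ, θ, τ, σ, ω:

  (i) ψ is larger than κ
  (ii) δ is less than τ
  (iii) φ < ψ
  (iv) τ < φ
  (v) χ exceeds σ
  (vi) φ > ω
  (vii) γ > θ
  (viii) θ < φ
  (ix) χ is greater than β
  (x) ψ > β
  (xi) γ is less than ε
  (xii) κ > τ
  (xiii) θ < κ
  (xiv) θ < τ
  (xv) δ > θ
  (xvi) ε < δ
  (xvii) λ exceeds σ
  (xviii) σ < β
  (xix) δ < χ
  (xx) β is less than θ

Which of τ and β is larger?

τ

Chaining the given relations: β < θ < γ < ε < δ < τ.
So β < τ; τ is the larger of the two.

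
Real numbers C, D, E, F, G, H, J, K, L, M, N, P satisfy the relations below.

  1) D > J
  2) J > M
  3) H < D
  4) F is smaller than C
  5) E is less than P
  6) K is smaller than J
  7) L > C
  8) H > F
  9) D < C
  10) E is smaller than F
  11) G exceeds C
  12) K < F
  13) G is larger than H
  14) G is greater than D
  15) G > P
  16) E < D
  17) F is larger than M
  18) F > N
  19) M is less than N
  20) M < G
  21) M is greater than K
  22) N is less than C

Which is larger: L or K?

L

Chaining the given relations: K < M < N < F < H < D < C < L.
So K < L; L is the larger of the two.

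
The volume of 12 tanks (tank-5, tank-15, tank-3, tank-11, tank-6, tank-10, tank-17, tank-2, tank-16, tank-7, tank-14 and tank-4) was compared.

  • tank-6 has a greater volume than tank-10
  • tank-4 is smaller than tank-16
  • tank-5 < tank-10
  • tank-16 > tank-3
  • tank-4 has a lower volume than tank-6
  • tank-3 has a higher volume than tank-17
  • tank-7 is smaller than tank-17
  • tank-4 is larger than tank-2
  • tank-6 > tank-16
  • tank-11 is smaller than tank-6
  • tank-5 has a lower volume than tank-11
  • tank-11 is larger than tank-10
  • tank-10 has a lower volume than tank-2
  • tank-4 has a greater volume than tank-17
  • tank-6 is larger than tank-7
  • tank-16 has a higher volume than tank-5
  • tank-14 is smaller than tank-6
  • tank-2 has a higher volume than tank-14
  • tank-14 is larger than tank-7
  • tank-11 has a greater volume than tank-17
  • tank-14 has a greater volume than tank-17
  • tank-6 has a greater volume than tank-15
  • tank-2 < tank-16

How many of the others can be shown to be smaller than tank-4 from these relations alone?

From tank-4 the given relations immediately reach tank-17, tank-2.
From those, tank-10, tank-7, tank-14 — 5 in total.
From those, tank-5 — 6 in total.
Nothing else is reachable below tank-4; 6 in all.

6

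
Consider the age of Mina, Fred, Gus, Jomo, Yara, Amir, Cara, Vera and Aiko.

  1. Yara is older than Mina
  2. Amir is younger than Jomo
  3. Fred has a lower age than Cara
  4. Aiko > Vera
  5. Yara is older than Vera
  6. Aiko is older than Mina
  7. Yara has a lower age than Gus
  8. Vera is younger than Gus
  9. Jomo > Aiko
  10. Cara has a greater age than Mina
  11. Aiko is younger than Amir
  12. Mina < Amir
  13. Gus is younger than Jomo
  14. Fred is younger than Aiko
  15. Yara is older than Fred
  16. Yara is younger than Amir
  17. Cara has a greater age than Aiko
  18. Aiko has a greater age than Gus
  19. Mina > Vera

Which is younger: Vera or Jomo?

Vera < Mina < Yara < Gus < Aiko < Amir < Jomo, by transitivity through Mina, Yara, Gus, Aiko, Amir.
So Vera < Jomo; Vera is the younger of the two.

Vera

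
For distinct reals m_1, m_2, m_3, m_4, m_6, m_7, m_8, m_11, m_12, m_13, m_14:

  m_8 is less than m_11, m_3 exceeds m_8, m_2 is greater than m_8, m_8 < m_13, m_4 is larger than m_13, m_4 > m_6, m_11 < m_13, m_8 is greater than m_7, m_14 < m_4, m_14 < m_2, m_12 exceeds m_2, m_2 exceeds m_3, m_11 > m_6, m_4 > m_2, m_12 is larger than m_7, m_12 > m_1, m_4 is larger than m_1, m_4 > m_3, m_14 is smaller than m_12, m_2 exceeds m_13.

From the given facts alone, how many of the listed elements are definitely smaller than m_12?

9

The elements the relations force below m_12 are m_1, m_6, m_7, m_14, m_8, m_11, m_3, m_13, m_2 — no chain reaches any other.
That is 9.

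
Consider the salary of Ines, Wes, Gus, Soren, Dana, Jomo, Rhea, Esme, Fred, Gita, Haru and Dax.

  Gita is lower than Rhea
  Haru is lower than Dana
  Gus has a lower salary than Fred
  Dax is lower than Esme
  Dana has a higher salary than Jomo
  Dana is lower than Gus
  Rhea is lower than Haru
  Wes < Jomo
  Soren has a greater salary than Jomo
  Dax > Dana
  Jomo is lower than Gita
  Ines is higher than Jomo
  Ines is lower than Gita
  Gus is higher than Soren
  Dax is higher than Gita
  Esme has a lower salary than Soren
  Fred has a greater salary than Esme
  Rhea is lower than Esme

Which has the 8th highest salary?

The consecutive relations fix a unique order: Wes < Jomo < Ines < Gita < Rhea < Haru < Dana < Dax < Esme < Soren < Gus < Fred.
The 8th largest is Rhea.

Rhea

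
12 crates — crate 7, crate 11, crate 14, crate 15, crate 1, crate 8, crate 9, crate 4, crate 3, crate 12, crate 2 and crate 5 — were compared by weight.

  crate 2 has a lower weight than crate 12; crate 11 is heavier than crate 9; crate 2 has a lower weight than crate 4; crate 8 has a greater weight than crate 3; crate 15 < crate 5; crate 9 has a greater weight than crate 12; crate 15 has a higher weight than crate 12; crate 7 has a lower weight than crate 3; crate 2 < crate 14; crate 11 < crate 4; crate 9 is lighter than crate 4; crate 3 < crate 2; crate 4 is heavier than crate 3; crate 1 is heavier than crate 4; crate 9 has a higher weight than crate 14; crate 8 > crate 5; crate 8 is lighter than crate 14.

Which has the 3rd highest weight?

Chaining the given pairs: crate 7 < crate 3 < crate 2 < crate 12 < crate 15 < crate 5 < crate 8 < crate 14 < crate 9 < crate 11 < crate 4 < crate 1.
Counting 3 from the largest end gives crate 11.

crate 11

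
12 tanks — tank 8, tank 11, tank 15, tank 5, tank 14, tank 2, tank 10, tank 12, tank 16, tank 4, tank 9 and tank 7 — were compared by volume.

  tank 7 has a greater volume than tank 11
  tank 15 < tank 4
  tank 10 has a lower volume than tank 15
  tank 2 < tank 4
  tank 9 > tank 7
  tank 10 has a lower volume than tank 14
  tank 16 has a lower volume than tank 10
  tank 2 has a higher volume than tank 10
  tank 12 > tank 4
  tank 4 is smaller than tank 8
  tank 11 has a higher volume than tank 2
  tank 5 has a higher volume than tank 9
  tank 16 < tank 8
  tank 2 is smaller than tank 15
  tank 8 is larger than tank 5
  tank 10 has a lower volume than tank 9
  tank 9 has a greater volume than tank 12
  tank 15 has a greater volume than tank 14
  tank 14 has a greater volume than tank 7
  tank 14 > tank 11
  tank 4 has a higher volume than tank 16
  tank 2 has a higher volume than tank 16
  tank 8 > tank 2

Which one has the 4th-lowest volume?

The consecutive relations fix a unique order: tank 16 < tank 10 < tank 2 < tank 11 < tank 7 < tank 14 < tank 15 < tank 4 < tank 12 < tank 9 < tank 5 < tank 8.
The 4th smallest is tank 11.

tank 11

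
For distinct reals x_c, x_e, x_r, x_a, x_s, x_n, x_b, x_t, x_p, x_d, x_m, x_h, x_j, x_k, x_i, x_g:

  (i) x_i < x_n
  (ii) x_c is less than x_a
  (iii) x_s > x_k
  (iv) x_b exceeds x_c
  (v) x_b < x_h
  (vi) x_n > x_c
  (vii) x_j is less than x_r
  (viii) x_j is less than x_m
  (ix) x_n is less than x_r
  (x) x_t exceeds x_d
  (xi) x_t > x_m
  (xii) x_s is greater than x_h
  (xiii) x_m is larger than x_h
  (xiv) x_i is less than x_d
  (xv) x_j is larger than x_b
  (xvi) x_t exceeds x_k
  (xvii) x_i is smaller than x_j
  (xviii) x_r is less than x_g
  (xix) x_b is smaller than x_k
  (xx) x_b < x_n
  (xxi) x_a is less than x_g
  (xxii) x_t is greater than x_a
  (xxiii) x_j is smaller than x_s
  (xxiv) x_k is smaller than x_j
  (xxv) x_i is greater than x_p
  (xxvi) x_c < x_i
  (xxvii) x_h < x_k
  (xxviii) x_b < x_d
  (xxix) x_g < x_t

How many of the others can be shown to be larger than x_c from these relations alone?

13

From x_c the given relations immediately reach x_a, x_i, x_b, x_n.
From those, x_d, x_h, x_k, x_j, x_r, x_g, x_t — 11 in total.
From those, x_s, x_m — 13 in total.
No other element is forced above x_c by the given relations, so the count is 13.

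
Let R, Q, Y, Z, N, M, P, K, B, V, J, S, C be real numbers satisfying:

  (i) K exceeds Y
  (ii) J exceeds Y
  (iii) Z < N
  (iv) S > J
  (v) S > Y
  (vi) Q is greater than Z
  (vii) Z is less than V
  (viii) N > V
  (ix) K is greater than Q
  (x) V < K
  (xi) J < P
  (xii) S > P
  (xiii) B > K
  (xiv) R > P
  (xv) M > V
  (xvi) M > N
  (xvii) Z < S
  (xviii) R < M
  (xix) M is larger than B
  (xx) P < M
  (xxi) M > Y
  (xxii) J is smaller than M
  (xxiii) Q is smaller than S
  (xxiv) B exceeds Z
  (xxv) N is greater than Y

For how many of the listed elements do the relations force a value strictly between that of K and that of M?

1

Chaining upward from K reaches: B.
Chaining downward from M reaches: Y, Z, Q, V, J, N, P, B, R.
Strictly between K and M are those in both lists: B — 1 element.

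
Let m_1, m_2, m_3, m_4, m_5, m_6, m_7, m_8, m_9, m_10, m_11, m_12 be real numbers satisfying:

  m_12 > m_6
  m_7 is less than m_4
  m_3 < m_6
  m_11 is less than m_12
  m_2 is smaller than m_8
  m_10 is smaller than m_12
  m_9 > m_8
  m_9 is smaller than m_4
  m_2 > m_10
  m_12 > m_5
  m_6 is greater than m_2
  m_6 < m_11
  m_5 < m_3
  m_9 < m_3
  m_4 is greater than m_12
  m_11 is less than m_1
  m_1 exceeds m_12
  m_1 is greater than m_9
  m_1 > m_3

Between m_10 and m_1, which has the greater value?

The relevant relations are m_10 < m_2; m_2 < m_8; m_8 < m_9; m_9 < m_3; m_3 < m_6; m_6 < m_11; m_11 < m_1.
Chaining these gives m_10 < m_2 < m_8 < m_9 < m_3 < m_6 < m_11 < m_1.
So m_10 < m_1; m_1 is the larger of the two.

m_1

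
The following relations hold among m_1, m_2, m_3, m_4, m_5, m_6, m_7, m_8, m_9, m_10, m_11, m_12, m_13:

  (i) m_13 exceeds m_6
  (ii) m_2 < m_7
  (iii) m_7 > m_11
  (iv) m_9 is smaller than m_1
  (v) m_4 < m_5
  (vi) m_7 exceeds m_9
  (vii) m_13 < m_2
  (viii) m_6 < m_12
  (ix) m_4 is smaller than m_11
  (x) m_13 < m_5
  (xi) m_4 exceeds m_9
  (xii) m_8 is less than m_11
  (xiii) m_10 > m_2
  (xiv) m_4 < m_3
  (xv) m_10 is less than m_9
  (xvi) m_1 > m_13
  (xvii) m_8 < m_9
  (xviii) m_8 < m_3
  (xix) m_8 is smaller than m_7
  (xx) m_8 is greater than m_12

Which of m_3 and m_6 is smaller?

m_6 < m_13 < m_2 < m_10 < m_9 < m_4 < m_3, by transitivity through m_13, m_2, m_10, m_9, m_4.
So m_6 < m_3; m_6 is the smaller of the two.

m_6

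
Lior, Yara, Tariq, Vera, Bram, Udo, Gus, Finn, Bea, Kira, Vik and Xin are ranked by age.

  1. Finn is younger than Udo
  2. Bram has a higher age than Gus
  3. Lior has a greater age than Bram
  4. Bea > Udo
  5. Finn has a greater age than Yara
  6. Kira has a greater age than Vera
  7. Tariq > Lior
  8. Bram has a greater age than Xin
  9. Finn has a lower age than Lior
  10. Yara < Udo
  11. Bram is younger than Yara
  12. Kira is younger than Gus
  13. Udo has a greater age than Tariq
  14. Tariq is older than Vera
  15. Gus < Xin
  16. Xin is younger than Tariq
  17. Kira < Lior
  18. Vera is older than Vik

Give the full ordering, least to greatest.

Vik < Vera < Kira < Gus < Xin < Bram < Yara < Finn < Lior < Tariq < Udo < Bea

Each adjacent pair is fixed by a given relation: Vik < Vera; Vera < Kira; Kira < Gus; Gus < Xin; Xin < Bram; Bram < Yara; Yara < Finn; Finn < Lior; Lior < Tariq; Tariq < Udo; Udo < Bea. Chaining them end to end gives the full order.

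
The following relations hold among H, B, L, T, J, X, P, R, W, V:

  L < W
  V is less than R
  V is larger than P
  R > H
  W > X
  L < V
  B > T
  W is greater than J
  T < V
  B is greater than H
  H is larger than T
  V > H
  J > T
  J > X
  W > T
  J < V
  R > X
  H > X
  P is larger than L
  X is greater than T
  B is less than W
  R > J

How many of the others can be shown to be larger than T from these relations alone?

7

From T the given relations immediately reach X, J, H, V, B, W.
From those, R — 7 in total.
No other element is forced above T by the given relations, so the count is 7.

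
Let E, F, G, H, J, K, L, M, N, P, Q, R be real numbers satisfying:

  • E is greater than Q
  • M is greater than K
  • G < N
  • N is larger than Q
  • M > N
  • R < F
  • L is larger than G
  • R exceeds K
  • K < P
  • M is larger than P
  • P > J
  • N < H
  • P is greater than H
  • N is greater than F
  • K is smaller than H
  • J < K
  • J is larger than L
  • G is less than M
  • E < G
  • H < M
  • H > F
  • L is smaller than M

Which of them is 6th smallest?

The consecutive relations fix a unique order: Q < E < G < L < J < K < R < F < N < H < P < M.
The 6th smallest is K.

K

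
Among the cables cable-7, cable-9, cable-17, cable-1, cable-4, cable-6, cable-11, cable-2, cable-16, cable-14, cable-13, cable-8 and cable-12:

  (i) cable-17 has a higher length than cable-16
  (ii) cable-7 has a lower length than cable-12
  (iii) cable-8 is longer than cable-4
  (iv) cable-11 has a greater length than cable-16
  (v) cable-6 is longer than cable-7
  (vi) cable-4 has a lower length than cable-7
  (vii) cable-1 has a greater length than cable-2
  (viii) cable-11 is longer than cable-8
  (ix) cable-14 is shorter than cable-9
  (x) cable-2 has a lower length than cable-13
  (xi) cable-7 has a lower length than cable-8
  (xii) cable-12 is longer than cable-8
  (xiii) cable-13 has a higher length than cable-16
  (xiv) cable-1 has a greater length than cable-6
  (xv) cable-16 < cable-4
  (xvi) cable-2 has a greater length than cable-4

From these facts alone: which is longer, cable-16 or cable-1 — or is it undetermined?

cable-1

Chaining the given relations: cable-16 < cable-4 < cable-7 < cable-6 < cable-1.
So cable-1 is longer.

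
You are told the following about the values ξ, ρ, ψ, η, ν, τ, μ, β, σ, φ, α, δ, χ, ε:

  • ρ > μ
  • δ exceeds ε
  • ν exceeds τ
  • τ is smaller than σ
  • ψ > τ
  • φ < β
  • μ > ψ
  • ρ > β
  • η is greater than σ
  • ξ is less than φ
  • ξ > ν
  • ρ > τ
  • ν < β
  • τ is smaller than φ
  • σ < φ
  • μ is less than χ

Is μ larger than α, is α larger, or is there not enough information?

undetermined

Following every chain through μ: above μ we get ρ, χ; below μ we get τ, ψ.
α is not reached, and no chain runs the other way from α to μ.
So the given relations leave the order of μ and α undetermined.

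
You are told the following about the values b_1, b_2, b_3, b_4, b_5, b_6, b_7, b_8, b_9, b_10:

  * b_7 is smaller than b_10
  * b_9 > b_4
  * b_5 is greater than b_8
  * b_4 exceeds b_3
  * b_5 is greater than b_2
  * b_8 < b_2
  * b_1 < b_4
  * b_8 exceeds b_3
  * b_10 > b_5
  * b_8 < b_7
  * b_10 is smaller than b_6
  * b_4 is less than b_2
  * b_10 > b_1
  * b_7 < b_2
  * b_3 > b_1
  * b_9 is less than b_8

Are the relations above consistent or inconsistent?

The single ordering b_1 < b_3 < b_4 < b_9 < b_8 < b_7 < b_2 < b_5 < b_10 < b_6 satisfies every listed relation, so no contradiction arises.

consistent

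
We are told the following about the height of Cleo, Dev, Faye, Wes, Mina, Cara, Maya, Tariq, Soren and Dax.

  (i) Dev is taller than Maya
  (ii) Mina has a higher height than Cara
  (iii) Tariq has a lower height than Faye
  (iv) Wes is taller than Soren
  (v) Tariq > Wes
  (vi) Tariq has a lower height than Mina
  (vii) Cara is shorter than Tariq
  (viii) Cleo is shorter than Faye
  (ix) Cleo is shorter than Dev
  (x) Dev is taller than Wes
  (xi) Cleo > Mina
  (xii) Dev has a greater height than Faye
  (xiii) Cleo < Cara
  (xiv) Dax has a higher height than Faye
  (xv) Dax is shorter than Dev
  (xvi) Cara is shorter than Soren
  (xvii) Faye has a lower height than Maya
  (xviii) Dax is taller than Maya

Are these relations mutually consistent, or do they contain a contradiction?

We have Cleo < Cara stated directly, yet also Cara < Soren < Wes < Tariq < Mina < Cleo by chaining the others — so Cara < Cleo. Contradiction.

inconsistent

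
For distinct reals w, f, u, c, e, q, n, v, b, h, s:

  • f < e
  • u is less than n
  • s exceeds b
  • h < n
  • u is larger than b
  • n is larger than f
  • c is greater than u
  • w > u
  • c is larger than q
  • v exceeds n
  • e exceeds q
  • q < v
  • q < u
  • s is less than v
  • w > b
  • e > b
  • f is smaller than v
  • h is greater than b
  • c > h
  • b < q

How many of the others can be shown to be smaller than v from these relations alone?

From v the given relations immediately reach q, f, n, s.
From those, b, u, h — 7 in total.
No other element is forced below v by the given relations, so the count is 7.

7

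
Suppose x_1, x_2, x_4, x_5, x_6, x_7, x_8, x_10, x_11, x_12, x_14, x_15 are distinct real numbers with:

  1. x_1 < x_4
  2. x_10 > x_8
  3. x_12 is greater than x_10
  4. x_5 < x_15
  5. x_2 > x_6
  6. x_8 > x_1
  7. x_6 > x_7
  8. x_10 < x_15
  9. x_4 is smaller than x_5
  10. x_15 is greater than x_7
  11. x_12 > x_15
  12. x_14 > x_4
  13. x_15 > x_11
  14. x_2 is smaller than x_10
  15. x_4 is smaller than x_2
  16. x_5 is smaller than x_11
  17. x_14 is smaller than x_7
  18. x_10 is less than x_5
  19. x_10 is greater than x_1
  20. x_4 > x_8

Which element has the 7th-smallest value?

The consecutive relations fix a unique order: x_1 < x_8 < x_4 < x_14 < x_7 < x_6 < x_2 < x_10 < x_5 < x_11 < x_15 < x_12.
The 7th smallest is x_2.

x_2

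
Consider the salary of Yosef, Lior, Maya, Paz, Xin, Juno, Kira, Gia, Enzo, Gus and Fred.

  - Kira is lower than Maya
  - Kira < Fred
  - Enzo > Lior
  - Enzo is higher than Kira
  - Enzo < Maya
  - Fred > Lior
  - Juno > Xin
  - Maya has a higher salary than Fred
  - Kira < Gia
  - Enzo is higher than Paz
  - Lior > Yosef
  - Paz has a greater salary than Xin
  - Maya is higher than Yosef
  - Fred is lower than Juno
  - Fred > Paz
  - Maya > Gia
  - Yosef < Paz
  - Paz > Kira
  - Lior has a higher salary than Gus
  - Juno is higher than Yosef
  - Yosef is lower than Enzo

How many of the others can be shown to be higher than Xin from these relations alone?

5

From Xin the given relations immediately reach Paz, Juno.
From those, Fred, Enzo — 4 in total.
From those, Maya — 5 in total.
No other element is forced above Xin by the given relations, so the count is 5.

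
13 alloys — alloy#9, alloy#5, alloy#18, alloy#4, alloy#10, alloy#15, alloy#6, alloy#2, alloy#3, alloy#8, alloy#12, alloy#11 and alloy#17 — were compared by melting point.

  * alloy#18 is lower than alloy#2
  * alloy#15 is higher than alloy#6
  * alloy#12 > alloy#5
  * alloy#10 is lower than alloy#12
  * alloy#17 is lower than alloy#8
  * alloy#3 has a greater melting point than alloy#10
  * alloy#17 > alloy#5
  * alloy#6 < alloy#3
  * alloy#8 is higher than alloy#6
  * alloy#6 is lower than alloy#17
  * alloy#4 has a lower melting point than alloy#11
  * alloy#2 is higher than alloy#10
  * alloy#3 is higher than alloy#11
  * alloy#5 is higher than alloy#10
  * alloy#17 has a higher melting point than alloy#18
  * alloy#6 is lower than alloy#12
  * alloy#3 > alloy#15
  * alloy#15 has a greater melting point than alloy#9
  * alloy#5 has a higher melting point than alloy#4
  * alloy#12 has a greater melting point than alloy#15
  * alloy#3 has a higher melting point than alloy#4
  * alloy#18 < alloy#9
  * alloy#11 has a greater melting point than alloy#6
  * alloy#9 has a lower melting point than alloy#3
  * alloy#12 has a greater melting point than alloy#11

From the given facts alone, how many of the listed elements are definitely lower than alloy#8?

6

From alloy#8 the given relations immediately reach alloy#6, alloy#17.
From those, alloy#18, alloy#5 — 4 in total.
From those, alloy#4, alloy#10 — 6 in total.
No other element is forced below alloy#8 by the given relations, so the count is 6.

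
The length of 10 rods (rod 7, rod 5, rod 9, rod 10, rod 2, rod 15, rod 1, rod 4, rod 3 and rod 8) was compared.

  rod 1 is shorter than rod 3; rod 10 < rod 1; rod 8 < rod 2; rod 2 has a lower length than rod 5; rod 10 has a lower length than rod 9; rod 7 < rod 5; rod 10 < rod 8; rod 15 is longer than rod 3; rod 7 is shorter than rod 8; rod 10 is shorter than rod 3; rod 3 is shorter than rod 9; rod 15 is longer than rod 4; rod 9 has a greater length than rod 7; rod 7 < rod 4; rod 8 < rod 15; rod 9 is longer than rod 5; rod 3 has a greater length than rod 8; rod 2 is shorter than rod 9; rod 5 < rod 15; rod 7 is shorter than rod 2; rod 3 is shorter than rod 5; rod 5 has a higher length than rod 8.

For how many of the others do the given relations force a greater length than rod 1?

From rod 1 the given relations immediately reach rod 3.
From those, rod 5, rod 9, rod 15 — 4 in total.
No other element is forced above rod 1 by the given relations, so the count is 4.

4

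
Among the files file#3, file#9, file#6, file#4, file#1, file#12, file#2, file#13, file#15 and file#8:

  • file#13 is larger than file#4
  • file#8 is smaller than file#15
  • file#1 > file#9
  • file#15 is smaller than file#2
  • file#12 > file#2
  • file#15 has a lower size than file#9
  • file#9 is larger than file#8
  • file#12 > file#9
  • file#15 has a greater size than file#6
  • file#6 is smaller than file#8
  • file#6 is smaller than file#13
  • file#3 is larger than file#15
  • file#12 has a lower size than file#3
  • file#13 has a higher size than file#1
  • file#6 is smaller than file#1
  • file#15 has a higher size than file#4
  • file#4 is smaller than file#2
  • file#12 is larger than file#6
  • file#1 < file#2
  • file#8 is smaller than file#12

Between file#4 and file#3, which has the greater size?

file#3

Chaining the given relations: file#4 < file#15 < file#9 < file#1 < file#2 < file#12 < file#3.
So file#4 < file#3; file#3 is the larger of the two.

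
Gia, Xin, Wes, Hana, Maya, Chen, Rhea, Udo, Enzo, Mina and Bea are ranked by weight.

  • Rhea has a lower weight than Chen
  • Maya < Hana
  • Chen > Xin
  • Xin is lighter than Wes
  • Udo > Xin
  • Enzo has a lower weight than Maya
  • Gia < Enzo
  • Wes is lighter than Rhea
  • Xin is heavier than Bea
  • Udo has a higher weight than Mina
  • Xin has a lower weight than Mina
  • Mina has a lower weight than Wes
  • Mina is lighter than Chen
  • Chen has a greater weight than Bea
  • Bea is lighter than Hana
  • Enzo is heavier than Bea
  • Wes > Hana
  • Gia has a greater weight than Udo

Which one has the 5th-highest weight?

Maya

Chaining the given pairs: Bea < Xin < Mina < Udo < Gia < Enzo < Maya < Hana < Wes < Rhea < Chen.
The 5th largest is Maya.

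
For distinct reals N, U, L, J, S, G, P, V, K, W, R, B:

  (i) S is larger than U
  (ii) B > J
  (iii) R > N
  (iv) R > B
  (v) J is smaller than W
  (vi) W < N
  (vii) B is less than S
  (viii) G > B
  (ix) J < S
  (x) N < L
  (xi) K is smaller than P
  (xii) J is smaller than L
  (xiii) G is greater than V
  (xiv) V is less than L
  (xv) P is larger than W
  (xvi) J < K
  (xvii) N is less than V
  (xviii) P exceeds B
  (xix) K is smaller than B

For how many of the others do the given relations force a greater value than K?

5

Directly above K: B, P.
One step further: S, R, G (5 so far).
Nothing else is reachable above K; 5 in all.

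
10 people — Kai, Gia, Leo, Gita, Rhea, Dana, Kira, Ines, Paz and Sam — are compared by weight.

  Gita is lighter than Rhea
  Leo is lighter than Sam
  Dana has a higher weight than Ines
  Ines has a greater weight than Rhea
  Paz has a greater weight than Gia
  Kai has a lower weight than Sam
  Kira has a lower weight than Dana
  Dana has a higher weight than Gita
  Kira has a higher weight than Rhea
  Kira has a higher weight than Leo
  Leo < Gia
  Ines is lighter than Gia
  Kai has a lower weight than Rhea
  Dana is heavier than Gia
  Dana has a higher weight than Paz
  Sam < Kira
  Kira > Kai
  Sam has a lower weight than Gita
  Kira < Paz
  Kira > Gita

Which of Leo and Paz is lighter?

Link the given pairs in sequence: Leo < Sam; Sam < Gita; Gita < Rhea; Rhea < Kira; Kira < Paz.
Together: Leo < Sam < Gita < Rhea < Kira < Paz.
So Leo < Paz; Leo is the lighter of the two.

Leo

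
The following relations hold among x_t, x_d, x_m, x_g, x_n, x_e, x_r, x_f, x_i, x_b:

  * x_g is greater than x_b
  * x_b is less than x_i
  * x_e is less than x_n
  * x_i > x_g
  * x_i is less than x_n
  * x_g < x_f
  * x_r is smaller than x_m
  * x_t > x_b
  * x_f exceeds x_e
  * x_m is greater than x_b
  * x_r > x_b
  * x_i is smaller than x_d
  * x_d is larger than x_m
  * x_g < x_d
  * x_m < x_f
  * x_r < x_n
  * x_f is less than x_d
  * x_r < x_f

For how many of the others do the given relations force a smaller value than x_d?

7

From x_d the given relations immediately reach x_g, x_i, x_m, x_f.
From those, x_b, x_e, x_r — 7 in total.
No other element is forced below x_d by the given relations, so the count is 7.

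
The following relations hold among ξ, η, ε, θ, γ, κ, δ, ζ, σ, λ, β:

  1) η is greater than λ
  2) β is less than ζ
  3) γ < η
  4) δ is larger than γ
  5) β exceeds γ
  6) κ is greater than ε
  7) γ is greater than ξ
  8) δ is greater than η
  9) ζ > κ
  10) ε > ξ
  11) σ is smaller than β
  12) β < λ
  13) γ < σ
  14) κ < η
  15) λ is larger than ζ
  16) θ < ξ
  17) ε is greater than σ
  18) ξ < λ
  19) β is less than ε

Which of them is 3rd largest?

λ

Piecing the relations together gives one ordering: θ < ξ < γ < σ < β < ε < κ < ζ < λ < η < δ.
Counting 3 from the largest end gives λ.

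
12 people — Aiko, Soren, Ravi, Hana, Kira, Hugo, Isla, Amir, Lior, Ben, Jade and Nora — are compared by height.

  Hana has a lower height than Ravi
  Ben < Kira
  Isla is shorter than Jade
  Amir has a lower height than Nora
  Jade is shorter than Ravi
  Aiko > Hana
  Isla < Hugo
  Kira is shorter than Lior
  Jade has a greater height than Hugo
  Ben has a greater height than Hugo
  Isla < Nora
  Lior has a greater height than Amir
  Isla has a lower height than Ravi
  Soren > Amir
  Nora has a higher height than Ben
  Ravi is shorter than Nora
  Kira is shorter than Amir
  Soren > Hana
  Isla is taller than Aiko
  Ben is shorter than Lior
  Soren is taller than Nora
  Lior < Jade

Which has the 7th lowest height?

Piecing the relations together gives one ordering: Hana < Aiko < Isla < Hugo < Ben < Kira < Amir < Lior < Jade < Ravi < Nora < Soren.
Counting 7 from the smallest end gives Amir.

Amir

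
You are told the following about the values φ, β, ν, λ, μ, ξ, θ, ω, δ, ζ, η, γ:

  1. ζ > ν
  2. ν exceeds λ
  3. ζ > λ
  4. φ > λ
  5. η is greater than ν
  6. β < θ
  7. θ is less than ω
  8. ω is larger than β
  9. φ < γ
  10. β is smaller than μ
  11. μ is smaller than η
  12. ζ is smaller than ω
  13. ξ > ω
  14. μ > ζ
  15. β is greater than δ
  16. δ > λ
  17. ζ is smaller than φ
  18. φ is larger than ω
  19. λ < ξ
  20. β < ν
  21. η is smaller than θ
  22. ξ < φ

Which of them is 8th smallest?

Chaining the given pairs: λ < δ < β < ν < ζ < μ < η < θ < ω < ξ < φ < γ.
Counting 8 from the smallest end gives θ.

θ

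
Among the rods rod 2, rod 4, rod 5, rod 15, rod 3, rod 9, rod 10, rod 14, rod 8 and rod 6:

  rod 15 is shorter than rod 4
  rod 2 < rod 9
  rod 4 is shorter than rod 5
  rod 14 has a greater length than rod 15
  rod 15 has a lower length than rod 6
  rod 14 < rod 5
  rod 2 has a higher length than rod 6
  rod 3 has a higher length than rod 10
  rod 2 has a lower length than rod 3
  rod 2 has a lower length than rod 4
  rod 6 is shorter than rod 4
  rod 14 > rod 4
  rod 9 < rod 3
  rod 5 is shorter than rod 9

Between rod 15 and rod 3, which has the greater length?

rod 15 < rod 6 and rod 6 < rod 4 give rod 15 < rod 4.
Then rod 4 < rod 14 extends the chain to rod 14.
With rod 14 < rod 5: rod 15 < rod 6 < rod 4 < rod 14 < rod 5.
Then rod 5 < rod 9 extends the chain to rod 9.
With rod 9 < rod 3: rod 15 < rod 6 < rod 4 < rod 14 < rod 5 < rod 9 < rod 3.
So rod 15 < rod 3; rod 3 is the longer of the two.

rod 3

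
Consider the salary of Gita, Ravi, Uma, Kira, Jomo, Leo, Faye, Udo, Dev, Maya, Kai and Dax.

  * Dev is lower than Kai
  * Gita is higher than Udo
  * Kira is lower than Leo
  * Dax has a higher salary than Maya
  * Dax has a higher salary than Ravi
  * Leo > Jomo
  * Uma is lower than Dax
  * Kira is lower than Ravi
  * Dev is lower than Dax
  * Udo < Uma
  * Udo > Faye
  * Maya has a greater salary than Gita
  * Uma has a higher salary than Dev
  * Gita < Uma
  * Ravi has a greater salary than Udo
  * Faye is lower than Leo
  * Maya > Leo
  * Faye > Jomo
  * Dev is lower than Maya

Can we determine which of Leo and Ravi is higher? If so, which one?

undetermined

Following every chain through Leo: above Leo we get Maya, Dax; below Leo we get Kira, Jomo, Faye.
Ravi is not reached, and no chain runs the other way from Ravi to Leo.
So the given relations leave the order of Leo and Ravi undetermined.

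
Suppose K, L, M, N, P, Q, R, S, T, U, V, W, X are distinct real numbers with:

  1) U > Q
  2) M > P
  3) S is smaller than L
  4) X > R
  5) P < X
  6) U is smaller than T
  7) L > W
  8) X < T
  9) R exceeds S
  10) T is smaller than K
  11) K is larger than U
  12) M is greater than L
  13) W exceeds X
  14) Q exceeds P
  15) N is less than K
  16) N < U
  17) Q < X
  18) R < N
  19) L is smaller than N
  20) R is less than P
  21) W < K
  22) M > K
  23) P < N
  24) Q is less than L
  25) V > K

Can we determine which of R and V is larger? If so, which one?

V

R < P and P < Q give R < Q.
Then Q < X extends the chain to X.
Then X < W extends the chain to W.
With W < L: R < P < Q < X < W < L.
With L < N: R < P < Q < X < W < L < N.
With N < U: R < P < Q < X < W < L < N < U.
Then U < T extends the chain to T.
With T < K: R < P < Q < X < W < L < N < U < T < K.
With K < V: R < P < Q < X < W < L < N < U < T < K < V.
So V is larger.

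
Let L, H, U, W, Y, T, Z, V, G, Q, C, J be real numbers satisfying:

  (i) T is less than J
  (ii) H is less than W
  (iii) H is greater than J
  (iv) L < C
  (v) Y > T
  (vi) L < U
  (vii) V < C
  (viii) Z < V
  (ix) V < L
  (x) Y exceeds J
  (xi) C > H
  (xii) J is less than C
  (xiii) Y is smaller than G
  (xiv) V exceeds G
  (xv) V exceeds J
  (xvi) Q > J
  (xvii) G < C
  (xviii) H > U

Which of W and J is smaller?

J < Y and Y < G give J < G.
Then G < V extends the chain to V.
With V < L: J < Y < G < V < L.
With L < U: J < Y < G < V < L < U.
Then U < H extends the chain to H.
Then H < W extends the chain to W.
So J < W; J is the smaller of the two.

J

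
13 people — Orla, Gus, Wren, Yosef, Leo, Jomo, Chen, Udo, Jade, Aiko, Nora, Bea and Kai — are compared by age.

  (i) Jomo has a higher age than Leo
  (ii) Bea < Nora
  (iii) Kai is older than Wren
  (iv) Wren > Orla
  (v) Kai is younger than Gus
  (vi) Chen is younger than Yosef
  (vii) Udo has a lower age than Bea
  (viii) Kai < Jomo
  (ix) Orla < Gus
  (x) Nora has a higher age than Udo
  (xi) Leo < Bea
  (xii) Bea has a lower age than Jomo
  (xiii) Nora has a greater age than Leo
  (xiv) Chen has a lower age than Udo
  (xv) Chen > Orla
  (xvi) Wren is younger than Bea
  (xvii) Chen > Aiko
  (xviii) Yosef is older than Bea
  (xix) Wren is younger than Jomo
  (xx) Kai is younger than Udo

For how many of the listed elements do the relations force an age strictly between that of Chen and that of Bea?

Chaining upward from Chen reaches: Udo, Nora, Yosef, Jomo.
Chaining downward from Bea reaches: Orla, Leo, Wren, Aiko, Kai, Udo.
Strictly between Chen and Bea are those in both lists: Udo — 1 element.

1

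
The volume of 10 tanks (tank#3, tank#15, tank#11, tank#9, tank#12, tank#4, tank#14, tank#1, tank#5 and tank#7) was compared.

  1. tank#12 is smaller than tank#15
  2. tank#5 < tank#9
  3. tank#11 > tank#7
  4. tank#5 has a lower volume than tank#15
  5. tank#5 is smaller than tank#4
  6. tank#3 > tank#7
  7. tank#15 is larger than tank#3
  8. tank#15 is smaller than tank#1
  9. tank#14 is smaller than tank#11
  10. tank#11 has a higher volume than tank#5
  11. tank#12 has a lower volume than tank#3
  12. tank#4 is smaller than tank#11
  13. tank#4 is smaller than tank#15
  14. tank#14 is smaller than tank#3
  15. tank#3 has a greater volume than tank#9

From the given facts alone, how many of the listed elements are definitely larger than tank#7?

Directly above tank#7: tank#11, tank#3.
One step further: tank#15 (3 so far).
One step further: tank#1 (4 so far).
No other element is forced above tank#7 by the given relations, so the count is 4.

4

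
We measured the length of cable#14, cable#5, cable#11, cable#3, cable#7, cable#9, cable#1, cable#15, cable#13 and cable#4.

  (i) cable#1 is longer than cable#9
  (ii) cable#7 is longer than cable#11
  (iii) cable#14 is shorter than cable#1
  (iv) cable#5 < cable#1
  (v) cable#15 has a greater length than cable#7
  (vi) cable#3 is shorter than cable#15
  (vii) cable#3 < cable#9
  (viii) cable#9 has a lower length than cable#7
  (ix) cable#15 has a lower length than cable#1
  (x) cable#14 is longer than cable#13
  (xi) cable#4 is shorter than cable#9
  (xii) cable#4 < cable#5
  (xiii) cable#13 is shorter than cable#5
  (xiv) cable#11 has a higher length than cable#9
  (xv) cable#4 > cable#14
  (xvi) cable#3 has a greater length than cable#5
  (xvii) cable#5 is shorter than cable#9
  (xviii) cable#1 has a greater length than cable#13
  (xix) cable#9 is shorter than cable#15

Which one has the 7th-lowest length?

Piecing the relations together gives one ordering: cable#13 < cable#14 < cable#4 < cable#5 < cable#3 < cable#9 < cable#11 < cable#7 < cable#15 < cable#1.
The 7th smallest is cable#11.

cable#11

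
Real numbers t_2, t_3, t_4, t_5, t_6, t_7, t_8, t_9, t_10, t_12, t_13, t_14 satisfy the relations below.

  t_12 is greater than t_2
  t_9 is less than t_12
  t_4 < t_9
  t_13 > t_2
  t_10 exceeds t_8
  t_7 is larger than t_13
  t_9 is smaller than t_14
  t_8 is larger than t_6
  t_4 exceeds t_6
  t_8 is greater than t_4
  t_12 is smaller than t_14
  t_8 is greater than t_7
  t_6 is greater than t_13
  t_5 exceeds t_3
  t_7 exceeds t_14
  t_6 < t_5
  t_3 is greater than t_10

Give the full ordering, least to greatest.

t_2 < t_13 < t_6 < t_4 < t_9 < t_12 < t_14 < t_7 < t_8 < t_10 < t_3 < t_5

The consecutive links are each given: t_2 < t_13; t_13 < t_6; t_6 < t_4; t_4 < t_9; t_9 < t_12; t_12 < t_14; t_14 < t_7; t_7 < t_8; t_8 < t_10; t_10 < t_3; t_3 < t_5.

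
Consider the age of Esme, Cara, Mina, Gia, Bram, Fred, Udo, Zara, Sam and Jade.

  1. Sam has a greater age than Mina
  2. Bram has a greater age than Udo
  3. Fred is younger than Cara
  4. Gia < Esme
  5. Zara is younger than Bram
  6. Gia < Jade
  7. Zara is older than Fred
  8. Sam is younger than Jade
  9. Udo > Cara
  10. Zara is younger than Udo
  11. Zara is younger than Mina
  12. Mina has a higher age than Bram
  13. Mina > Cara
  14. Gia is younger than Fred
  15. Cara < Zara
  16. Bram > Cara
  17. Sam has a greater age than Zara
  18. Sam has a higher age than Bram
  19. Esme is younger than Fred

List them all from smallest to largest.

Gia < Esme < Fred < Cara < Zara < Udo < Bram < Mina < Sam < Jade

Each adjacent pair is fixed by a given relation: Gia < Esme; Esme < Fred; Fred < Cara; Cara < Zara; Zara < Udo; Udo < Bram; Bram < Mina; Mina < Sam; Sam < Jade. Chaining them end to end gives the full order.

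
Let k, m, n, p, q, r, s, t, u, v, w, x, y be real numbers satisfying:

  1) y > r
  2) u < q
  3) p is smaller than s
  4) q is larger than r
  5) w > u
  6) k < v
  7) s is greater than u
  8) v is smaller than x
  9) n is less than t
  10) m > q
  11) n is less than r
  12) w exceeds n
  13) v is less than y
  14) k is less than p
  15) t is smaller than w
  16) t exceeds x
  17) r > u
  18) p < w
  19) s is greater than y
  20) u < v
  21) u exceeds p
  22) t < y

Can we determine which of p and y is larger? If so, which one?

y

p < u and u < v give p < v.
Then v < x extends the chain to x.
Then x < t extends the chain to t.
With t < y: p < u < v < x < t < y.
So y is larger.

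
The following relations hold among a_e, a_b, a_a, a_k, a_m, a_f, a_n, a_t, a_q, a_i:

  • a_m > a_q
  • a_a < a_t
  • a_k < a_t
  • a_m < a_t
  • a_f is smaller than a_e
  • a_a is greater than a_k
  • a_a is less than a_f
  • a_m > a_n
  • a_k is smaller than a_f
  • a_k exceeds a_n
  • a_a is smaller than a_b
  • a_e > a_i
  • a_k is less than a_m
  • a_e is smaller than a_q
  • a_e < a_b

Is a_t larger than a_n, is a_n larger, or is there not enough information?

a_t

a_n < a_k < a_a < a_f < a_e < a_q < a_m < a_t, by transitivity through a_k, a_a, a_f, a_e, a_q, a_m.
So a_t is larger.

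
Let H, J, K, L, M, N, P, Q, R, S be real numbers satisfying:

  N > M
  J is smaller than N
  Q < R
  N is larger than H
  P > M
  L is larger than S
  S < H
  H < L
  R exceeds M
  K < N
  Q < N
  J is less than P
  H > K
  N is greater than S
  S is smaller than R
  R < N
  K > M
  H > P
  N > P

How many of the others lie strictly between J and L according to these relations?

Chaining upward from J reaches: P, H, N.
Chaining downward from L reaches: M, S, P, K, H.
Strictly between J and L are those in both lists: P, H — 2 elements.

2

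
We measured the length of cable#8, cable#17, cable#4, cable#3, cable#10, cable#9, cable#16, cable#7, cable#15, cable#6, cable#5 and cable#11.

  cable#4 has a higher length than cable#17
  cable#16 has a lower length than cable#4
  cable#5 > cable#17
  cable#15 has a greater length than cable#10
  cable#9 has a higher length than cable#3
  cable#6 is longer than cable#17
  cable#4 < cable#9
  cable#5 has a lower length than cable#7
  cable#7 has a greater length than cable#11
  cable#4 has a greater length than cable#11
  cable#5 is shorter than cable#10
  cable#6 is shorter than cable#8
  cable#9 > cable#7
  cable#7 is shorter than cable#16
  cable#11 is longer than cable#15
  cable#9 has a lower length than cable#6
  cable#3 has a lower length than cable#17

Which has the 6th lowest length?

cable#11

Piecing the relations together gives one ordering: cable#3 < cable#17 < cable#5 < cable#10 < cable#15 < cable#11 < cable#7 < cable#16 < cable#4 < cable#9 < cable#6 < cable#8.
The 6th smallest is cable#11.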